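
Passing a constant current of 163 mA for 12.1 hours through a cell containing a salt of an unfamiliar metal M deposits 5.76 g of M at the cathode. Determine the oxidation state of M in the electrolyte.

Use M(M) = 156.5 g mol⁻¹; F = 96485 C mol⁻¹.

+2

Q = I·t = 0.1630 A × 43560 s = 7100 C, so n(e⁻) = 7100/96485 = 0.07359 mol.
n(M) deposited = 5.76 / 156.5 = 0.03681 mol.
Electrons per atom = n(e⁻)/n(M) = 0.07359 / 0.03681 = 2.00 ≈ 2, so the ion is M²⁺.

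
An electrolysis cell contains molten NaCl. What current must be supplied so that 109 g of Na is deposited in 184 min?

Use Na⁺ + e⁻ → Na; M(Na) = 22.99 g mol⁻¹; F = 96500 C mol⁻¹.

n(Na) = 109 / 22.99 = 4.741 mol.
n(e⁻) = 1 × 4.741 = 4.741 mol.
Q = n(e⁻)·F = 4.741 × 96500 = 457500 C.
I = Q/t = 457500 / 11040 s = 41.4 A.

41.4 A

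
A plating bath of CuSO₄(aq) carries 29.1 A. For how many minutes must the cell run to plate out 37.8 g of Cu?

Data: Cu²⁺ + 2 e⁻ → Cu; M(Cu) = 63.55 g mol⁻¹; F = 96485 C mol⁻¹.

65.7 min

n(Cu) = m/M = 37.8 / 63.55 = 0.5948 mol.
Each Cu atom requires 2 electrons, so n(e⁻) = 2 × 0.5948 = 1.190 mol.
Q = n(e⁻)·F = 1.190 × 96485 = 114800 C.
t = Q/I = 114800 / 29.10 A = 3944 s = 65.7 min.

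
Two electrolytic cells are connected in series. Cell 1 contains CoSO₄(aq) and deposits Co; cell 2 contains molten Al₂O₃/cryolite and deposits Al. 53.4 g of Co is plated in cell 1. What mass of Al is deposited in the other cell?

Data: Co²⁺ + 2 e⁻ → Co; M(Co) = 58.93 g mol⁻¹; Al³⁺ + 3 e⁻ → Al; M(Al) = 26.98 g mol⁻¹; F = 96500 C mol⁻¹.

16.3 g

n(Co) = 53.4 / 58.93 = 0.9062 mol.
Since Co²⁺ + 2 e⁻ → Co, n(e⁻) passed = 2 × 0.9062 = 1.812 mol.
Cells in series carry the same charge, so the same 1.812 mol of electrons passes through cell 2.
Al³⁺ + 3 e⁻ → Al, so n(Al) = 1.812 / 3 = 0.6041 mol.
m(Al) = 0.6041 × 26.98 = 16.3 g.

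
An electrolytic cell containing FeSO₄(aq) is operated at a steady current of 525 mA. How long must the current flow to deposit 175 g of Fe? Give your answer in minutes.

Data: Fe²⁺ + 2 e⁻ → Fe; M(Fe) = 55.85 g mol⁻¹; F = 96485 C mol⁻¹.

19200 min

n(Fe) = m/M = 175 / 55.85 = 3.133 mol.
Each Fe atom requires 2 electrons, so n(e⁻) = 2 × 3.133 = 6.267 mol.
Q = n(e⁻)·F = 6.267 × 96485 = 604700 C.
t = Q/I = 604700 / 0.5250 A = 1152000 s = 19200 min.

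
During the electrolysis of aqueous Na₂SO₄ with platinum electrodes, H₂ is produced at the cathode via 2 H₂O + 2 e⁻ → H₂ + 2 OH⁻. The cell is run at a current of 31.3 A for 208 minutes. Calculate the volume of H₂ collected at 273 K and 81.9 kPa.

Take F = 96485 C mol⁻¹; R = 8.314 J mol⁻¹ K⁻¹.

56.1 L

Q = I·t = 31.30 A × 12480 s = 390600 C.
n(e⁻) = Q/F = 390600 / 96485 = 4.049 mol.
2 electrons are transferred per H₂ molecule, so n(H₂) = 4.049 / 2 = 2.024 mol.
V = nRT/P = (2.024 × 8.314 × 273) / (81.9 × 10³ Pa) = 0.0561 m³ = 56.1 L.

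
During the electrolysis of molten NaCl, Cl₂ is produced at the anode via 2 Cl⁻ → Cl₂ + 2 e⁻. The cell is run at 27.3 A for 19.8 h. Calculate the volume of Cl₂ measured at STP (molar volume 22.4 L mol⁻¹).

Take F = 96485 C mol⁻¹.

226 L

Q = I·t = 27.30 A × 71280 s = 1946000 C.
n(e⁻) = Q/F = 1946000 / 96485 = 20.17 mol.
2 electrons are transferred per Cl₂ molecule, so n(Cl₂) = 20.17 / 2 = 10.08 mol.
V = n × V_m = 10.08 × 22.4 = 226 L.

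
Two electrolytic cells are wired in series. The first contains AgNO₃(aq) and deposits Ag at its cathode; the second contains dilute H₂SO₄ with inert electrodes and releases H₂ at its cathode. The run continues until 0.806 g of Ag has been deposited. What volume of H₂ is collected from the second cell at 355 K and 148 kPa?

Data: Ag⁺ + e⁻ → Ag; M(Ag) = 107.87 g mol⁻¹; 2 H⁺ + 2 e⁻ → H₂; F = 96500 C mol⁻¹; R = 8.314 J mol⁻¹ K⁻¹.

0.0745 L

n(Ag) = 0.806 / 107.87 = 0.007472 mol, so n(e⁻) = 1 × 0.007472 = 0.007472 mol.
The cells are in series, so the same 0.007472 mol of electrons passes through the second cell.
2 H⁺ + 2 e⁻ → H₂ — 2 mol e⁻ per mol H₂, so n(H₂) = 0.007472/2 = 0.003736 mol.
V = nRT/P = (0.003736 × 8.314 × 355) / (148 × 10³) = 7.45 × 10⁻⁵ m³ = 0.0745 L.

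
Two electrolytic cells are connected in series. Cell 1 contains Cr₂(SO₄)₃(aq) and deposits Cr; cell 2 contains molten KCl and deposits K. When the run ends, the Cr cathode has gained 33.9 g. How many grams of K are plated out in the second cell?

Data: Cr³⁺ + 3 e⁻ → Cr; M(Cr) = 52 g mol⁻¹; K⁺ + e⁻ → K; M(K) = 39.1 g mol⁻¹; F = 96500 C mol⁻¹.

76.5 g

n(Cr) = 33.9 / 52 = 0.6519 mol.
Since Cr³⁺ + 3 e⁻ → Cr, n(e⁻) passed = 3 × 0.6519 = 1.956 mol.
Cells in series carry the same charge, so the same 1.956 mol of electrons passes through cell 2.
K⁺ + e⁻ → K, so n(K) = 1.956 / 1 = 1.956 mol.
m(K) = 1.956 × 39.1 = 76.5 g.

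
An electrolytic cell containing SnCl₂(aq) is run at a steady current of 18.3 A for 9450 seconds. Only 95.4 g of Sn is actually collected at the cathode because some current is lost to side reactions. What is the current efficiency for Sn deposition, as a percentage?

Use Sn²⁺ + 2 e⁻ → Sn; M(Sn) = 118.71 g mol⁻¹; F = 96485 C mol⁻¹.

89.7 %

Q = I·t = 18.30 × 9450.0 = 172900 C; n(e⁻) = 172900/96485 = 1.792 mol.
Theoretical n(Sn) = n(e⁻)/2 = 0.8962 mol, i.e. m_theo = 0.8962 × 118.71 = 106.4 g.
Efficiency = m_actual / m_theo = 95.4 / 106.4 = 89.7 %.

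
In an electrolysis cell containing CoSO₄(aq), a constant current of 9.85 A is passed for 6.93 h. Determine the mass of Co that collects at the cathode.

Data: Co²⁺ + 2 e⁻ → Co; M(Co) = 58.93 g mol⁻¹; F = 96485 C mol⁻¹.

Q = I·t = 9.850 A × 24948 s = 245700 C.
n(e⁻) = Q/F = 245700 / 96485 = 2.547 mol.
Co²⁺ + 2 e⁻ → Co, so n(Co) = n(e⁻)/2 = 1.273 mol.
m = n·M = 1.273 × 58.93 = 75.0 g.

75.0 g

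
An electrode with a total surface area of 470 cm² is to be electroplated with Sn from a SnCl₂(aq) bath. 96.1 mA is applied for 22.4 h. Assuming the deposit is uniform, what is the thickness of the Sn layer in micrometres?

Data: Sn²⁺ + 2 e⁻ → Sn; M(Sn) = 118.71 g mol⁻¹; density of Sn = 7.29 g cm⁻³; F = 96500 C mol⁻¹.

13.9 μm

Q = I·t = 0.09610 × 80640 = 7750 C; n(e⁻) = 0.08031 mol.
n(Sn) = n(e⁻)/2 = 0.04015 mol, so m = 0.04015 × 118.71 = 4.767 g.
Volume = m/ρ = 4.767 / 7.29 = 0.6538 cm³.
Thickness = V/A = 0.6538 / 470 = 0.00139 cm = 13.9 μm.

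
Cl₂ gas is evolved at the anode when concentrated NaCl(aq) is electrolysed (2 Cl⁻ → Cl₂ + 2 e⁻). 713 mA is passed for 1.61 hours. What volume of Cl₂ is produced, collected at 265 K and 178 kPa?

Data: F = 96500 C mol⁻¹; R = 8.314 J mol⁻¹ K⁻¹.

Q = I·t = 0.7130 A × 5796.0 s = 4133 C.
n(e⁻) = Q/F = 4133 / 96500 = 0.04282 mol.
2 electrons are transferred per Cl₂ molecule, so n(Cl₂) = 0.04282 / 2 = 0.02141 mol.
V = nRT/P = (0.02141 × 8.314 × 265) / (178 × 10³ Pa) = 2.65 × 10⁻⁴ m³ = 0.265 L.

0.265 L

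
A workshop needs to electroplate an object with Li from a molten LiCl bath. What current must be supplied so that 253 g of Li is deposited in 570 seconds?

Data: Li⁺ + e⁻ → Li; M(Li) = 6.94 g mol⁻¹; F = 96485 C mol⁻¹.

n(Li) = 253 / 6.94 = 36.46 mol.
n(e⁻) = 1 × 36.46 = 36.46 mol.
Q = n(e⁻)·F = 36.46 × 96485 = 3517000 C.
I = Q/t = 3517000 / 570.00 s = 6170 A.

6170 A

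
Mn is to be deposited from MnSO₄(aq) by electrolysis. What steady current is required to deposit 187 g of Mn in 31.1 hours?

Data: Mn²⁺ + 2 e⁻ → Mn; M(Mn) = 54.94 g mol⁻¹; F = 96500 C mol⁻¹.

n(Mn) = 187 / 54.94 = 3.404 mol.
n(e⁻) = 2 × 3.404 = 6.807 mol.
Q = n(e⁻)·F = 6.807 × 96500 = 656900 C.
I = Q/t = 656900 / 111960 s = 5.87 A.

5.87 A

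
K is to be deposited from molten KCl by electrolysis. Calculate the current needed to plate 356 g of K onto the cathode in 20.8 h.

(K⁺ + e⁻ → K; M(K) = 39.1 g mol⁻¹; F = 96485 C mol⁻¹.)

n(K) = 356 / 39.1 = 9.105 mol.
n(e⁻) = 1 × 9.105 = 9.105 mol.
Q = n(e⁻)·F = 9.105 × 96485 = 878500 C.
I = Q/t = 878500 / 74880 s = 11.7 A.

11.7 A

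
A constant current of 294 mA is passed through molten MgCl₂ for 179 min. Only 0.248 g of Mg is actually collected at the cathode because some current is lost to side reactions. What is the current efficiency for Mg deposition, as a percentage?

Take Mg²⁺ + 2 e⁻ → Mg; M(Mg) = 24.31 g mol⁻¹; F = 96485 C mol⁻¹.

62.3 %

Q = I·t = 0.2940 × 10740 = 3158 C; n(e⁻) = 3158/96485 = 0.03273 mol.
Theoretical n(Mg) = n(e⁻)/2 = 0.01636 mol, i.e. m_theo = 0.01636 × 24.31 = 0.3978 g.
Efficiency = m_actual / m_theo = 0.248 / 0.3978 = 62.3 %.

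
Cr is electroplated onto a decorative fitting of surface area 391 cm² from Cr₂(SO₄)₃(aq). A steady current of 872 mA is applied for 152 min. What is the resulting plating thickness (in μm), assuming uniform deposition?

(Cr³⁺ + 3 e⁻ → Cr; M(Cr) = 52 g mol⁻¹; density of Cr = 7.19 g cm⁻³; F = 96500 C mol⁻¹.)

Q = I·t = 0.8720 × 9120.0 = 7953 C; n(e⁻) = 0.08241 mol.
n(Cr) = n(e⁻)/3 = 0.02747 mol, so m = 0.02747 × 52 = 1.428 g.
Volume = m/ρ = 1.428 / 7.19 = 0.1987 cm³.
Thickness = V/A = 0.1987 / 391 = 5.08 × 10⁻⁴ cm = 5.08 μm.

5.08 μm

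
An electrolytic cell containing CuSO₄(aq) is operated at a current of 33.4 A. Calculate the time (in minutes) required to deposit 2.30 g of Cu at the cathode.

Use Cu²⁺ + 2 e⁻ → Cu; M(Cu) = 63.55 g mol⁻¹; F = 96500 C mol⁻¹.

3.49 min

n(Cu) = m/M = 2.30 / 63.55 = 0.03619 mol.
Each Cu atom requires 2 electrons, so n(e⁻) = 2 × 0.03619 = 0.07238 mol.
Q = n(e⁻)·F = 0.07238 × 96500 = 6985 C.
t = Q/I = 6985 / 33.40 A = 209.1 s = 3.49 min.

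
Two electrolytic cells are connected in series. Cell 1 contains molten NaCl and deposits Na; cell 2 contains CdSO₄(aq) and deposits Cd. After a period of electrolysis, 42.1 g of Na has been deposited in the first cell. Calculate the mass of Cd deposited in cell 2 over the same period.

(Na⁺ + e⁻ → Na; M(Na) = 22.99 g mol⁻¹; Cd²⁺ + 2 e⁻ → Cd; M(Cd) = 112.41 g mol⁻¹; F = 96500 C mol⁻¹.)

103 g

n(Na) = 42.1 / 22.99 = 1.831 mol.
Since Na⁺ + e⁻ → Na, n(e⁻) passed = 1 × 1.831 = 1.831 mol.
Cells in series carry the same charge, so the same 1.831 mol of electrons passes through cell 2.
Cd²⁺ + 2 e⁻ → Cd, so n(Cd) = 1.831 / 2 = 0.9156 mol.
m(Cd) = 0.9156 × 112.41 = 103 g.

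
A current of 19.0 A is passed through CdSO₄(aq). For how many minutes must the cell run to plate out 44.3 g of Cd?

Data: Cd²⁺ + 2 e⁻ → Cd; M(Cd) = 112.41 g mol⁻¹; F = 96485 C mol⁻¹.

n(Cd) = m/M = 44.3 / 112.41 = 0.3941 mol.
Each Cd atom requires 2 electrons, so n(e⁻) = 2 × 0.3941 = 0.7882 mol.
Q = n(e⁻)·F = 0.7882 × 96485 = 76050 C.
t = Q/I = 76050 / 19.00 A = 4003 s = 66.7 min.

66.7 min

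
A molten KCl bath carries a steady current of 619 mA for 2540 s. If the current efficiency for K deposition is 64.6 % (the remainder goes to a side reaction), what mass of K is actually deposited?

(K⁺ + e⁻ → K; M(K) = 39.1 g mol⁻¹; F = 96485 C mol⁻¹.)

Q = I·t = 0.6190 × 2540.0 = 1572 C.
n(e⁻) = 1572/96485 = 0.01630 mol; theoretically n(K) = 0.01630/1 = 0.01630 mol, m_theo = 0.6371 g.
At 64.6 % efficiency, m_actual = 0.646 × 0.6371 = 0.412 g.

0.412 g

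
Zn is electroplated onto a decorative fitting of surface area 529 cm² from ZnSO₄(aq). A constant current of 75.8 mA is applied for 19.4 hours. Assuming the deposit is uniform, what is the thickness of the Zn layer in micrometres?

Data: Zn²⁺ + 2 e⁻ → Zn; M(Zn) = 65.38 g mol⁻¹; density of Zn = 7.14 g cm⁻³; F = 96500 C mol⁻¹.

4.75 μm

Q = I·t = 0.07580 × 69840 = 5294 C; n(e⁻) = 0.05486 mol.
n(Zn) = n(e⁻)/2 = 0.02743 mol, so m = 0.02743 × 65.38 = 1.793 g.
Volume = m/ρ = 1.793 / 7.14 = 0.2512 cm³.
Thickness = V/A = 0.2512 / 529 = 4.75 × 10⁻⁴ cm = 4.75 μm.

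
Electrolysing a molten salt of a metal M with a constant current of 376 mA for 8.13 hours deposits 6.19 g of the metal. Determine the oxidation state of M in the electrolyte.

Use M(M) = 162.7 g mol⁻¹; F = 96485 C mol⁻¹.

+3

Q = I·t = 0.3760 A × 29268 s = 11000 C, so n(e⁻) = 11000/96485 = 0.1141 mol.
n(M) deposited = 6.19 / 162.7 = 0.03805 mol.
Electrons per atom = n(e⁻)/n(M) = 0.1141 / 0.03805 = 3.00 ≈ 3, so the ion is M³⁺.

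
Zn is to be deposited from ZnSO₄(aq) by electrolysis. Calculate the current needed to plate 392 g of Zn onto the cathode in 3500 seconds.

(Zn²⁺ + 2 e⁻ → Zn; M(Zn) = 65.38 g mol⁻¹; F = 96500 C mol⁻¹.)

331 A

n(Zn) = 392 / 65.38 = 5.996 mol.
n(e⁻) = 2 × 5.996 = 11.99 mol.
Q = n(e⁻)·F = 11.99 × 96500 = 1157000 C.
I = Q/t = 1157000 / 3500.0 s = 331 A.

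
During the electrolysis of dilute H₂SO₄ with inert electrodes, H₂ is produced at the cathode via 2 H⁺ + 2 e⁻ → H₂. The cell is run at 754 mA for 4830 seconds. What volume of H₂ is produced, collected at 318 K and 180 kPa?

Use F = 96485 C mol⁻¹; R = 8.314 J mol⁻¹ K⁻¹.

Q = I·t = 0.7540 A × 4830.0 s = 3642 C.
n(e⁻) = Q/F = 3642 / 96485 = 0.03774 mol.
2 electrons are transferred per H₂ molecule, so n(H₂) = 0.03774 / 2 = 0.01887 mol.
V = nRT/P = (0.01887 × 8.314 × 318) / (180 × 10³ Pa) = 2.77 × 10⁻⁴ m³ = 0.277 L.

0.277 L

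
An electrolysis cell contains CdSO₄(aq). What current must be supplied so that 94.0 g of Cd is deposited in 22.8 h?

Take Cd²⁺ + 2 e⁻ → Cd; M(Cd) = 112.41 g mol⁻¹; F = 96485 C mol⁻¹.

1.97 A

n(Cd) = 94.0 / 112.41 = 0.8362 mol.
n(e⁻) = 2 × 0.8362 = 1.672 mol.
Q = n(e⁻)·F = 1.672 × 96485 = 161400 C.
I = Q/t = 161400 / 82080 s = 1.97 A.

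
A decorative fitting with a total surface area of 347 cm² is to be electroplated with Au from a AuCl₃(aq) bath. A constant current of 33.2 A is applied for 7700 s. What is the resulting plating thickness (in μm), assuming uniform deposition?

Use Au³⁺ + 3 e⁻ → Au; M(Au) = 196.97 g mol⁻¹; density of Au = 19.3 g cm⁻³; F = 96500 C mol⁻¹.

260 μm

Q = I·t = 33.20 × 7700.0 = 255600 C; n(e⁻) = 2.649 mol.
n(Au) = n(e⁻)/3 = 0.8830 mol, so m = 0.8830 × 196.97 = 173.9 g.
Volume = m/ρ = 173.9 / 19.3 = 9.012 cm³.
Thickness = V/A = 9.012 / 347 = 0.0260 cm = 260 μm.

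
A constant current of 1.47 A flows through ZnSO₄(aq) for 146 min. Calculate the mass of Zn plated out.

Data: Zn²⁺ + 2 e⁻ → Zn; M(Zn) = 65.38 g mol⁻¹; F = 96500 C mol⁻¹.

4.36 g

Q = I·t = 1.470 A × 8760.0 s = 12880 C.
n(e⁻) = Q/F = 12880 / 96500 = 0.1334 mol.
Zn²⁺ + 2 e⁻ → Zn, so n(Zn) = n(e⁻)/2 = 0.06672 mol.
m = n·M = 0.06672 × 65.38 = 4.36 g.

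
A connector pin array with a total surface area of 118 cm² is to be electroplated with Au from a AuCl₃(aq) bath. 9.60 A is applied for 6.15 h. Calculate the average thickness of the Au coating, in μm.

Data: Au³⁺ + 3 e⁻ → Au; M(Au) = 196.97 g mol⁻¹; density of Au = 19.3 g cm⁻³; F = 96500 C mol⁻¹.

Q = I·t = 9.600 × 22140 = 212500 C; n(e⁻) = 2.203 mol.
n(Au) = n(e⁻)/3 = 0.7342 mol, so m = 0.7342 × 196.97 = 144.6 g.
Volume = m/ρ = 144.6 / 19.3 = 7.493 cm³.
Thickness = V/A = 7.493 / 118 = 0.0635 cm = 635 μm.

635 μm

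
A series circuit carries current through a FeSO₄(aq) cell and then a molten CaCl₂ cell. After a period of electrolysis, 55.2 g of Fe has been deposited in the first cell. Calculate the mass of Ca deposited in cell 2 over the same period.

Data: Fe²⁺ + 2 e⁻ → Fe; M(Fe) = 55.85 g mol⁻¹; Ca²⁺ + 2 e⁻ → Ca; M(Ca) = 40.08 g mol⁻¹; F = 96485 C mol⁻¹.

39.6 g

n(Fe) = 55.2 / 55.85 = 0.9884 mol.
Since Fe²⁺ + 2 e⁻ → Fe, n(e⁻) passed = 2 × 0.9884 = 1.977 mol.
Cells in series carry the same charge, so the same 1.977 mol of electrons passes through cell 2.
Ca²⁺ + 2 e⁻ → Ca, so n(Ca) = 1.977 / 2 = 0.9884 mol.
m(Ca) = 0.9884 × 40.08 = 39.6 g.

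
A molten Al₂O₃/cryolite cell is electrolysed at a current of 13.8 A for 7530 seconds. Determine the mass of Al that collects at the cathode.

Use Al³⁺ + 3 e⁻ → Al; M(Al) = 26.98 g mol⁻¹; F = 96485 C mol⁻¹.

9.69 g

Q = I·t = 13.80 A × 7530.0 s = 103900 C.
n(e⁻) = Q/F = 103900 / 96485 = 1.077 mol.
Al³⁺ + 3 e⁻ → Al, so n(Al) = n(e⁻)/3 = 0.3590 mol.
m = n·M = 0.3590 × 26.98 = 9.69 g.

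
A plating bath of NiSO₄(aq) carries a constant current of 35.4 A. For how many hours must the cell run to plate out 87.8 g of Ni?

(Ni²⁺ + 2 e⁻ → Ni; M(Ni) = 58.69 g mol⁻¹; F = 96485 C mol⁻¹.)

2.27 h

n(Ni) = m/M = 87.8 / 58.69 = 1.496 mol.
Each Ni atom requires 2 electrons, so n(e⁻) = 2 × 1.496 = 2.992 mol.
Q = n(e⁻)·F = 2.992 × 96485 = 288700 C.
t = Q/I = 288700 / 35.40 A = 8155 s = 2.27 h.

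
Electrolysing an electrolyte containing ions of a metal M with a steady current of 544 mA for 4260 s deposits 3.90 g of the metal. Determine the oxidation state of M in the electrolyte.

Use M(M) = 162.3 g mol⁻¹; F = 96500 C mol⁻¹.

+1

Q = I·t = 0.5440 A × 4260.0 s = 2317 C, so n(e⁻) = 2317/96500 = 0.02401 mol.
n(M) deposited = 3.90 / 162.3 = 0.02403 mol.
Electrons per atom = n(e⁻)/n(M) = 0.02401 / 0.02403 = 0.999 ≈ 1, so the ion is M⁺.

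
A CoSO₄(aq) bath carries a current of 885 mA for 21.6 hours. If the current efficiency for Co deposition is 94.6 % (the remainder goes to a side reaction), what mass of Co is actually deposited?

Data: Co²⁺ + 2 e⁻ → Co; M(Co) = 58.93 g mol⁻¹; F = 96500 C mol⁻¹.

19.9 g

Q = I·t = 0.8850 × 77760 = 68820 C.
n(e⁻) = 68820/96500 = 0.7131 mol; theoretically n(Co) = 0.7131/2 = 0.3566 mol, m_theo = 21.01 g.
At 94.6 % efficiency, m_actual = 0.946 × 21.01 = 19.9 g.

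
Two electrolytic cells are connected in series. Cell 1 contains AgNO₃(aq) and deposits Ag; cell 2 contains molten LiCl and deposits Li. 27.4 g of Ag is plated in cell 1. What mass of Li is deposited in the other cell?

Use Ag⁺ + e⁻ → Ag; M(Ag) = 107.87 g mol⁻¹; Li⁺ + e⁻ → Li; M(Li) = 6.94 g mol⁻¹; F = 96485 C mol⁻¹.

n(Ag) = 27.4 / 107.87 = 0.2540 mol.
Since Ag⁺ + e⁻ → Ag, n(e⁻) passed = 1 × 0.2540 = 0.2540 mol.
Cells in series carry the same charge, so the same 0.2540 mol of electrons passes through cell 2.
Li⁺ + e⁻ → Li, so n(Li) = 0.2540 / 1 = 0.2540 mol.
m(Li) = 0.2540 × 6.94 = 1.76 g.

1.76 g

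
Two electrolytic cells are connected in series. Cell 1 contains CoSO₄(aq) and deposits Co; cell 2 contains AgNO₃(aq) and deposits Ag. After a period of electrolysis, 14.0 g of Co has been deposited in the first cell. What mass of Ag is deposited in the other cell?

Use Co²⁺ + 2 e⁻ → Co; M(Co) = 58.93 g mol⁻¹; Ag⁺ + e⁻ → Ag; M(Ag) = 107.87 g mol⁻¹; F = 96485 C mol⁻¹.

n(Co) = 14.0 / 58.93 = 0.2376 mol.
Since Co²⁺ + 2 e⁻ → Co, n(e⁻) passed = 2 × 0.2376 = 0.4751 mol.
Cells in series carry the same charge, so the same 0.4751 mol of electrons passes through cell 2.
Ag⁺ + e⁻ → Ag, so n(Ag) = 0.4751 / 1 = 0.4751 mol.
m(Ag) = 0.4751 × 107.87 = 51.3 g.

51.3 g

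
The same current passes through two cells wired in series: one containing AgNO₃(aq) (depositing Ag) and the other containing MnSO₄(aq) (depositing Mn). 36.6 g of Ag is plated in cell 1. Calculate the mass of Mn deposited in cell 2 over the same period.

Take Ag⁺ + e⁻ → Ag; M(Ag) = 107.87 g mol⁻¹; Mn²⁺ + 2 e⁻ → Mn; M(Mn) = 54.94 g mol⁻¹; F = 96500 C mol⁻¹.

9.32 g

n(Ag) = 36.6 / 107.87 = 0.3393 mol.
Since Ag⁺ + e⁻ → Ag, n(e⁻) passed = 1 × 0.3393 = 0.3393 mol.
Cells in series carry the same charge, so the same 0.3393 mol of electrons passes through cell 2.
Mn²⁺ + 2 e⁻ → Mn, so n(Mn) = 0.3393 / 2 = 0.1696 mol.
m(Mn) = 0.1696 × 54.94 = 9.32 g.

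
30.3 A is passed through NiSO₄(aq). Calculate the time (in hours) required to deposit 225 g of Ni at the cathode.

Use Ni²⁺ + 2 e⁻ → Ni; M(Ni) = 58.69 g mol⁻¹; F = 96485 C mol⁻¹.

6.78 h

n(Ni) = m/M = 225 / 58.69 = 3.834 mol.
Each Ni atom requires 2 electrons, so n(e⁻) = 2 × 3.834 = 7.667 mol.
Q = n(e⁻)·F = 7.667 × 96485 = 739800 C.
t = Q/I = 739800 / 30.30 A = 24420 s = 6.78 h.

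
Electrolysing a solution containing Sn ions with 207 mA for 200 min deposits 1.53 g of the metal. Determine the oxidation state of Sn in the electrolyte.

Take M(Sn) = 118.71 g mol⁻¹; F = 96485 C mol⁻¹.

Q = I·t = 0.2070 A × 12000 s = 2484 C, so n(e⁻) = 2484/96485 = 0.02574 mol.
n(Sn) deposited = 1.53 / 118.71 = 0.01289 mol.
Electrons per atom = n(e⁻)/n(Sn) = 0.02574 / 0.01289 = 2.00 ≈ 2, so the ion is Sn²⁺.

+2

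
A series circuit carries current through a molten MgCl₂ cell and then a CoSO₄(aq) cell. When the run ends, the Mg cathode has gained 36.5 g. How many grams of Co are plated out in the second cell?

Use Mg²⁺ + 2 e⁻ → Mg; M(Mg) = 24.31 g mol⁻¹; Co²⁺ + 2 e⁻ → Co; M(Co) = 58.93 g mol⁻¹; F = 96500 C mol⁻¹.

n(Mg) = 36.5 / 24.31 = 1.501 mol.
Since Mg²⁺ + 2 e⁻ → Mg, n(e⁻) passed = 2 × 1.501 = 3.003 mol.
Cells in series carry the same charge, so the same 3.003 mol of electrons passes through cell 2.
Co²⁺ + 2 e⁻ → Co, so n(Co) = 3.003 / 2 = 1.501 mol.
m(Co) = 1.501 × 58.93 = 88.5 g.

88.5 g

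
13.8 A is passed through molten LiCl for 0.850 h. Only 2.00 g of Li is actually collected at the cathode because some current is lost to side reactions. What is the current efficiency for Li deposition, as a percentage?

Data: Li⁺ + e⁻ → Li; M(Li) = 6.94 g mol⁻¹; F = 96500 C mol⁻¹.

65.9 %

Q = I·t = 13.80 × 3060.0 = 42230 C; n(e⁻) = 42230/96500 = 0.4376 mol.
Theoretical n(Li) = n(e⁻)/1 = 0.4376 mol, i.e. m_theo = 0.4376 × 6.94 = 3.037 g.
Efficiency = m_actual / m_theo = 2.00 / 3.037 = 65.9 %.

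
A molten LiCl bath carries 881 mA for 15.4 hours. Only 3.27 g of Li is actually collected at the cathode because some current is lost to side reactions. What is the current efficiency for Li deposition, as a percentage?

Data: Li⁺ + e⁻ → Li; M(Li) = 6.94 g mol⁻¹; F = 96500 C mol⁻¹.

Q = I·t = 0.8810 × 55440 = 48840 C; n(e⁻) = 48840/96500 = 0.5061 mol.
Theoretical n(Li) = n(e⁻)/1 = 0.5061 mol, i.e. m_theo = 0.5061 × 6.94 = 3.513 g.
Efficiency = m_actual / m_theo = 3.27 / 3.513 = 93.1 %.

93.1 %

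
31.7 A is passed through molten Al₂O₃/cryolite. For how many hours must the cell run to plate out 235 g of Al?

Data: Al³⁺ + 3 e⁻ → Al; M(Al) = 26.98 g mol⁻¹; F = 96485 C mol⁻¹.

22.1 h

n(Al) = m/M = 235 / 26.98 = 8.710 mol.
Each Al atom requires 3 electrons, so n(e⁻) = 3 × 8.710 = 26.13 mol.
Q = n(e⁻)·F = 26.13 × 96485 = 2521000 C.
t = Q/I = 2521000 / 31.70 A = 79530 s = 22.1 h.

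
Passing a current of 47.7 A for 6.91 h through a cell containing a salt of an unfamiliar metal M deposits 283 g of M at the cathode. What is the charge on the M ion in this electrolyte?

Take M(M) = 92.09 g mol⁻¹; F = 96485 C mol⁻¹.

Q = I·t = 47.70 A × 24876 s = 1187000 C, so n(e⁻) = 1187000/96485 = 12.30 mol.
n(M) deposited = 283 / 92.09 = 3.073 mol.
Electrons per atom = n(e⁻)/n(M) = 12.30 / 3.073 = 4.00 ≈ 4, so the ion is M⁴⁺.

+4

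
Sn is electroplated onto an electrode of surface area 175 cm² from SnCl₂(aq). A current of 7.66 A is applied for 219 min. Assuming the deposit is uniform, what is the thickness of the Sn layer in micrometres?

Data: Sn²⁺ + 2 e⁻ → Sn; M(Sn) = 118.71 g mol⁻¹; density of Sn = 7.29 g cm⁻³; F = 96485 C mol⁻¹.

Q = I·t = 7.660 × 13140 = 100700 C; n(e⁻) = 1.043 mol.
n(Sn) = n(e⁻)/2 = 0.5216 mol, so m = 0.5216 × 118.71 = 61.92 g.
Volume = m/ρ = 61.92 / 7.29 = 8.494 cm³.
Thickness = V/A = 8.494 / 175 = 0.0485 cm = 485 μm.

485 μm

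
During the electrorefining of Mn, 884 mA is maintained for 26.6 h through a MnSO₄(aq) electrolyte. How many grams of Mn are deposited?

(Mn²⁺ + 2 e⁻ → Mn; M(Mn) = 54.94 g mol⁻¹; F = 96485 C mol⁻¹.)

24.1 g

Q = I·t = 0.8840 A × 95760 s = 84650 C.
n(e⁻) = Q/F = 84650 / 96485 = 0.8774 mol.
Mn²⁺ + 2 e⁻ → Mn, so n(Mn) = n(e⁻)/2 = 0.4387 mol.
m = n·M = 0.4387 × 54.94 = 24.1 g.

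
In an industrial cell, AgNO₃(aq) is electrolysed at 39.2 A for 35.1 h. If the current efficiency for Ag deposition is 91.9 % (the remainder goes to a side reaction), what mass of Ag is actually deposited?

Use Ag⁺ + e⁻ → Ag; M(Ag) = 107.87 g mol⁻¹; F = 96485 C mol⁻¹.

Q = I·t = 39.20 × 126360 = 4953000 C.
n(e⁻) = 4953000/96485 = 51.34 mol; theoretically n(Ag) = 51.34/1 = 51.34 mol, m_theo = 5538 g.
At 91.9 % efficiency, m_actual = 0.919 × 5538 = 5090 g.

5090 g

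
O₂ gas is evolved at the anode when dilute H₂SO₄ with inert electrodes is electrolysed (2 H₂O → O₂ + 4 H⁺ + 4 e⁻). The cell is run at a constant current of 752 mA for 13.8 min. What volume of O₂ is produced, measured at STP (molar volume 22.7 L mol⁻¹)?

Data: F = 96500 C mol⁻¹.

Q = I·t = 0.7520 A × 828.00 s = 622.7 C.
n(e⁻) = Q/F = 622.7 / 96500 = 0.006452 mol.
4 electrons are transferred per O₂ molecule, so n(O₂) = 0.006452 / 4 = 0.001613 mol.
V = n × V_m = 0.001613 × 22.7 = 0.0366 L.

0.0366 L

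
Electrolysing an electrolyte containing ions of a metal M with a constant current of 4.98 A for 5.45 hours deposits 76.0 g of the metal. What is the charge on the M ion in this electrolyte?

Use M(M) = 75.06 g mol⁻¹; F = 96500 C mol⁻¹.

+1

Q = I·t = 4.980 A × 19620 s = 97710 C, so n(e⁻) = 97710/96500 = 1.013 mol.
n(M) deposited = 76.0 / 75.06 = 1.013 mol.
Electrons per atom = n(e⁻)/n(M) = 1.013 / 1.013 = 1.00 ≈ 1, so the ion is M⁺.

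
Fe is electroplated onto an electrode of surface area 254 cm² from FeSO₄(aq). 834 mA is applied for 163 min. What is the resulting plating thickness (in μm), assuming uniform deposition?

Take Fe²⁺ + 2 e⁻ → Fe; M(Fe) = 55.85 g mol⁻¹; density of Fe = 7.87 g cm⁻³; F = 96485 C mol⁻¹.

Q = I·t = 0.8340 × 9780.0 = 8157 C; n(e⁻) = 0.08454 mol.
n(Fe) = n(e⁻)/2 = 0.04227 mol, so m = 0.04227 × 55.85 = 2.361 g.
Volume = m/ρ = 2.361 / 7.87 = 0.3000 cm³.
Thickness = V/A = 0.3000 / 254 = 0.00118 cm = 11.8 μm.

11.8 μm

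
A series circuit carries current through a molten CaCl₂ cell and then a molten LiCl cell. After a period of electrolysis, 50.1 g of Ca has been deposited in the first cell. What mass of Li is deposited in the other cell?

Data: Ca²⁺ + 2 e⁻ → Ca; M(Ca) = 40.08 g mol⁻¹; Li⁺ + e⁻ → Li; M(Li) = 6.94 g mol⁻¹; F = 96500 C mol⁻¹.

17.4 g

n(Ca) = 50.1 / 40.08 = 1.250 mol.
Since Ca²⁺ + 2 e⁻ → Ca, n(e⁻) passed = 2 × 1.250 = 2.500 mol.
Cells in series carry the same charge, so the same 2.500 mol of electrons passes through cell 2.
Li⁺ + e⁻ → Li, so n(Li) = 2.500 / 1 = 2.500 mol.
m(Li) = 2.500 × 6.94 = 17.4 g.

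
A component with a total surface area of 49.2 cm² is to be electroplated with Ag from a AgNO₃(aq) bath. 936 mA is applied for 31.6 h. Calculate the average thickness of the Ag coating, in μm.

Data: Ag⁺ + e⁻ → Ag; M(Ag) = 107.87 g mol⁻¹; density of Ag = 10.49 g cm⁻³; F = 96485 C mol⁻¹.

Q = I·t = 0.9360 × 113760 = 106500 C; n(e⁻) = 1.104 mol.
n(Ag) = n(e⁻)/1 = 1.104 mol, so m = 1.104 × 107.87 = 119.0 g.
Volume = m/ρ = 119.0 / 10.49 = 11.35 cm³.
Thickness = V/A = 11.35 / 49.2 = 0.231 cm = 2310 μm.

2310 μm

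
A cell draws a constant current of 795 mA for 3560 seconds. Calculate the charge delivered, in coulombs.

Q = I·t = 0.7950 A × 3560.0 s = 2830 C.

2830 C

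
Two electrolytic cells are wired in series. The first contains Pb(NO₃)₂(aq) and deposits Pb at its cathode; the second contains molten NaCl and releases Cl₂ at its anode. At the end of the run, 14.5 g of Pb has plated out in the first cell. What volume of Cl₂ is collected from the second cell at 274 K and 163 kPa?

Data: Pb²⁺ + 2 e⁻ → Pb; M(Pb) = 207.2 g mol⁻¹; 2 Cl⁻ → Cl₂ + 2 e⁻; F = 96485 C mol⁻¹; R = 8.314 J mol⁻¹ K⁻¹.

n(Pb) = 14.5 / 207.2 = 0.06998 mol, so n(e⁻) = 2 × 0.06998 = 0.1400 mol.
The cells are in series, so the same 0.1400 mol of electrons passes through the second cell.
2 Cl⁻ → Cl₂ + 2 e⁻ — 2 mol e⁻ per mol Cl₂, so n(Cl₂) = 0.1400/2 = 0.06998 mol.
V = nRT/P = (0.06998 × 8.314 × 274) / (163 × 10³) = 9.78 × 10⁻⁴ m³ = 0.978 L.

0.978 L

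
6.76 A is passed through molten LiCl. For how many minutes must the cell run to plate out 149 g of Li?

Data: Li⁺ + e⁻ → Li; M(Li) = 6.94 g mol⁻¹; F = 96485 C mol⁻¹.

n(Li) = m/M = 149 / 6.94 = 21.47 mol.
Each Li atom requires 1 electron, so n(e⁻) = 1 × 21.47 = 21.47 mol.
Q = n(e⁻)·F = 21.47 × 96485 = 2072000 C.
t = Q/I = 2072000 / 6.760 A = 306400 s = 5110 min.

5110 min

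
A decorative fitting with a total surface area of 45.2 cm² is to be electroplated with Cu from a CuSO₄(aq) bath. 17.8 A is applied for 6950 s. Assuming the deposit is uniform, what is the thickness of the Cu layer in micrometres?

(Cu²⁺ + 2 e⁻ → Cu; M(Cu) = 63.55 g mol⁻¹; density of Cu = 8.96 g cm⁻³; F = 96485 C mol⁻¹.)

1010 μm

Q = I·t = 17.80 × 6950.0 = 123700 C; n(e⁻) = 1.282 mol.
n(Cu) = n(e⁻)/2 = 0.6411 mol, so m = 0.6411 × 63.55 = 40.74 g.
Volume = m/ρ = 40.74 / 8.96 = 4.547 cm³.
Thickness = V/A = 4.547 / 45.2 = 0.101 cm = 1010 μm.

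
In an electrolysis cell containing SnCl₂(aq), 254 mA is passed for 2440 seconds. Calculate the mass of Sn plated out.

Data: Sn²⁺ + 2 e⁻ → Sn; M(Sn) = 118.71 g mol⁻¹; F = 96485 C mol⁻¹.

Q = I·t = 0.2540 A × 2440.0 s = 619.8 C.
n(e⁻) = Q/F = 619.8 / 96485 = 0.006423 mol.
Sn²⁺ + 2 e⁻ → Sn, so n(Sn) = n(e⁻)/2 = 0.003212 mol.
m = n·M = 0.003212 × 118.71 = 0.381 g.

0.381 g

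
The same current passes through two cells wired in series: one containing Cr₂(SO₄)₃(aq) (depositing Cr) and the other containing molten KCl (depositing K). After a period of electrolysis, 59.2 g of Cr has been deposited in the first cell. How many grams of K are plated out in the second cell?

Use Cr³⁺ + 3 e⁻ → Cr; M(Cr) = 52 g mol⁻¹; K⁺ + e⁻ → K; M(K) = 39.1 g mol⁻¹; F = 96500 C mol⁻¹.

134 g

n(Cr) = 59.2 / 52 = 1.138 mol.
Since Cr³⁺ + 3 e⁻ → Cr, n(e⁻) passed = 3 × 1.138 = 3.415 mol.
Cells in series carry the same charge, so the same 3.415 mol of electrons passes through cell 2.
K⁺ + e⁻ → K, so n(K) = 3.415 / 1 = 3.415 mol.
m(K) = 3.415 × 39.1 = 134 g.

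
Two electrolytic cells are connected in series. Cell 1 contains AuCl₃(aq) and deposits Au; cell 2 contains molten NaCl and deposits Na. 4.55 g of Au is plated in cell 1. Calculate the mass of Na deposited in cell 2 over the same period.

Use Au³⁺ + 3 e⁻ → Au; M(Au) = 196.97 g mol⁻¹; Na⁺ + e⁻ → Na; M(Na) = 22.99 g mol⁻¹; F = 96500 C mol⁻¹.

n(Au) = 4.55 / 196.97 = 0.02310 mol.
Since Au³⁺ + 3 e⁻ → Au, n(e⁻) passed = 3 × 0.02310 = 0.06930 mol.
Cells in series carry the same charge, so the same 0.06930 mol of electrons passes through cell 2.
Na⁺ + e⁻ → Na, so n(Na) = 0.06930 / 1 = 0.06930 mol.
m(Na) = 0.06930 × 22.99 = 1.59 g.

1.59 g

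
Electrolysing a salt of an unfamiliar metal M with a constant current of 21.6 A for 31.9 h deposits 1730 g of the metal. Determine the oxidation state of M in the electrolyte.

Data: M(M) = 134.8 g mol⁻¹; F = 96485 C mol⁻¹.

+2

Q = I·t = 21.60 A × 114840 s = 2481000 C, so n(e⁻) = 2481000/96485 = 25.71 mol.
n(M) deposited = 1730 / 134.8 = 12.83 mol.
Electrons per atom = n(e⁻)/n(M) = 25.71 / 12.83 = 2.00 ≈ 2, so the ion is M²⁺.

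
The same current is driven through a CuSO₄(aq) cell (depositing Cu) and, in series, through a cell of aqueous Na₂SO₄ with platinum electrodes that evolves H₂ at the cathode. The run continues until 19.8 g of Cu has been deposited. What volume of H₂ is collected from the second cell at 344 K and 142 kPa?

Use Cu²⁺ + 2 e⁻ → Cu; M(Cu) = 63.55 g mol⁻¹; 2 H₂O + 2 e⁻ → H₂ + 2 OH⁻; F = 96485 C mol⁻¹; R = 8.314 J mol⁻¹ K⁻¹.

n(Cu) = 19.8 / 63.55 = 0.3116 mol, so n(e⁻) = 2 × 0.3116 = 0.6231 mol.
The cells are in series, so the same 0.6231 mol of electrons passes through the second cell.
2 H₂O + 2 e⁻ → H₂ + 2 OH⁻ — 2 mol e⁻ per mol H₂, so n(H₂) = 0.6231/2 = 0.3116 mol.
V = nRT/P = (0.3116 × 8.314 × 344) / (142 × 10³) = 0.00628 m³ = 6.28 L.

6.28 L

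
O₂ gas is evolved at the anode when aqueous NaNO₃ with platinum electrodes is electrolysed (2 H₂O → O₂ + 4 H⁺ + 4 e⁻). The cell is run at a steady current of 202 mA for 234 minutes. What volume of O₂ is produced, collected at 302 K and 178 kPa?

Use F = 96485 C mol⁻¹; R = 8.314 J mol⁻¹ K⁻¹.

0.104 L

Q = I·t = 0.2020 A × 14040 s = 2836 C.
n(e⁻) = Q/F = 2836 / 96485 = 0.02939 mol.
4 electrons are transferred per O₂ molecule, so n(O₂) = 0.02939 / 4 = 0.007348 mol.
V = nRT/P = (0.007348 × 8.314 × 302) / (178 × 10³ Pa) = 1.04 × 10⁻⁴ m³ = 0.104 L.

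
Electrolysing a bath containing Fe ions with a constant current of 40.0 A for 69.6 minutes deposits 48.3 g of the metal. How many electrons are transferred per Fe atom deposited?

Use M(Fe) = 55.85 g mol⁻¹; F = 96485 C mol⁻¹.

Q = I·t = 40.00 A × 4176.0 s = 167000 C, so n(e⁻) = 167000/96485 = 1.731 mol.
n(Fe) deposited = 48.3 / 55.85 = 0.8648 mol.
Electrons per atom = n(e⁻)/n(Fe) = 1.731 / 0.8648 = 2.00 ≈ 2, so the ion is Fe²⁺.

2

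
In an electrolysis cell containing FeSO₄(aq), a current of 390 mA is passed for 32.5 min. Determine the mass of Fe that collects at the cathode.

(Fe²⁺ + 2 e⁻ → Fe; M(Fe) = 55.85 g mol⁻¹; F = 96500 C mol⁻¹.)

Q = I·t = 0.3900 A × 1950.0 s = 760.5 C.
n(e⁻) = Q/F = 760.5 / 96500 = 0.007881 mol.
Fe²⁺ + 2 e⁻ → Fe, so n(Fe) = n(e⁻)/2 = 0.003940 mol.
m = n·M = 0.003940 × 55.85 = 0.220 g.

0.220 g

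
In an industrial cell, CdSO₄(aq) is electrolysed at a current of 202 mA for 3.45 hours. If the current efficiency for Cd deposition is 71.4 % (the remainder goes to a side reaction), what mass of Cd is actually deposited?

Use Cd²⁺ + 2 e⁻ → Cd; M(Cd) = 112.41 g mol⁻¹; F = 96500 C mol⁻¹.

Q = I·t = 0.2020 × 12420 = 2509 C.
n(e⁻) = 2509/96500 = 0.02600 mol; theoretically n(Cd) = 0.02600/2 = 0.01300 mol, m_theo = 1.461 g.
At 71.4 % efficiency, m_actual = 0.714 × 1.461 = 1.04 g.

1.04 g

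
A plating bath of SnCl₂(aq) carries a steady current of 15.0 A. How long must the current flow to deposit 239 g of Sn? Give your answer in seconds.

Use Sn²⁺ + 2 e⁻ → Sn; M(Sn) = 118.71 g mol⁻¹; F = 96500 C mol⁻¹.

n(Sn) = m/M = 239 / 118.71 = 2.013 mol.
Each Sn atom requires 2 electrons, so n(e⁻) = 2 × 2.013 = 4.027 mol.
Q = n(e⁻)·F = 4.027 × 96500 = 388600 C.
t = Q/I = 388600 / 15.00 A = 25900 s.

25900 s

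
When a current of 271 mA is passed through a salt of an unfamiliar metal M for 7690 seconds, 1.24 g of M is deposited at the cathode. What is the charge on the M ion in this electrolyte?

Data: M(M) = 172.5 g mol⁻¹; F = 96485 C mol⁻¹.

+3

Q = I·t = 0.2710 A × 7690.0 s = 2084 C, so n(e⁻) = 2084/96485 = 0.02160 mol.
n(M) deposited = 1.24 / 172.5 = 0.007188 mol.
Electrons per atom = n(e⁻)/n(M) = 0.02160 / 0.007188 = 3.00 ≈ 3, so the ion is M³⁺.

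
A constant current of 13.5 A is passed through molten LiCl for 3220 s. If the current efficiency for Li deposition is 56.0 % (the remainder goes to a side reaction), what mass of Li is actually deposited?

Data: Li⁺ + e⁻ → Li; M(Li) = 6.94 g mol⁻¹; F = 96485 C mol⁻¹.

1.75 g

Q = I·t = 13.50 × 3220.0 = 43470 C.
n(e⁻) = 43470/96485 = 0.4505 mol; theoretically n(Li) = 0.4505/1 = 0.4505 mol, m_theo = 3.127 g.
At 56.0 % efficiency, m_actual = 0.560 × 3.127 = 1.75 g.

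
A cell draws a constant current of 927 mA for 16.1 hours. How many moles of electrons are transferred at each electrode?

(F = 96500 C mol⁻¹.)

Q = I·t = 0.9270 A × 57960 s = 53730 C.
n(e⁻) = Q/F = 53730 / 96500 = 0.557 mol.

0.557 mol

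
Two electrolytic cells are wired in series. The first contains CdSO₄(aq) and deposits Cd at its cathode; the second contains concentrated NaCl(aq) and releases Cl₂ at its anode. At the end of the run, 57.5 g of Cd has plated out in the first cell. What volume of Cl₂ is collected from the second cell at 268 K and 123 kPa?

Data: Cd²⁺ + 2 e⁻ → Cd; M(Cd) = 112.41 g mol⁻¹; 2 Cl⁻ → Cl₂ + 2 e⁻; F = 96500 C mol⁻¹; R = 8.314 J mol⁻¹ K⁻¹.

9.27 L

n(Cd) = 57.5 / 112.41 = 0.5115 mol, so n(e⁻) = 2 × 0.5115 = 1.023 mol.
The cells are in series, so the same 1.023 mol of electrons passes through the second cell.
2 Cl⁻ → Cl₂ + 2 e⁻ — 2 mol e⁻ per mol Cl₂, so n(Cl₂) = 1.023/2 = 0.5115 mol.
V = nRT/P = (0.5115 × 8.314 × 268) / (123 × 10³) = 0.00927 m³ = 9.27 L.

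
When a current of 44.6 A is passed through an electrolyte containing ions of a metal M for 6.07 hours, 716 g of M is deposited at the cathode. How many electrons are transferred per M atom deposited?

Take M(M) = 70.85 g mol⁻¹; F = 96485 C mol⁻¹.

1

Q = I·t = 44.60 A × 21852 s = 974600 C, so n(e⁻) = 974600/96485 = 10.10 mol.
n(M) deposited = 716 / 70.85 = 10.11 mol.
Electrons per atom = n(e⁻)/n(M) = 10.10 / 10.11 = 1.00 ≈ 1, so the ion is M⁺.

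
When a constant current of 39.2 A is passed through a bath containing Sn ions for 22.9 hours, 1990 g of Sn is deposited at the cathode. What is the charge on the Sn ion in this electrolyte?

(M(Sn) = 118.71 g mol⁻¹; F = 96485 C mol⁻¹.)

Q = I·t = 39.20 A × 82440 s = 3232000 C, so n(e⁻) = 3232000/96485 = 33.49 mol.
n(Sn) deposited = 1990 / 118.71 = 16.76 mol.
Electrons per atom = n(e⁻)/n(Sn) = 33.49 / 16.76 = 2.00 ≈ 2, so the ion is Sn²⁺.

+2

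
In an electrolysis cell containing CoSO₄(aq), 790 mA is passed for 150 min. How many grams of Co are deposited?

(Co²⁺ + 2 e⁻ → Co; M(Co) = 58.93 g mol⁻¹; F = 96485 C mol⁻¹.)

Q = I·t = 0.7900 A × 9000.0 s = 7110 C.
n(e⁻) = Q/F = 7110 / 96485 = 0.07369 mol.
Co²⁺ + 2 e⁻ → Co, so n(Co) = n(e⁻)/2 = 0.03685 mol.
m = n·M = 0.03685 × 58.93 = 2.17 g.

2.17 g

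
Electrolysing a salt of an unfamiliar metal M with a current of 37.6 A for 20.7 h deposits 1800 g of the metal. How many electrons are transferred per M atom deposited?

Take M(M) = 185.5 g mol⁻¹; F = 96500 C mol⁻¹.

3

Q = I·t = 37.60 A × 74520 s = 2802000 C, so n(e⁻) = 2802000/96500 = 29.04 mol.
n(M) deposited = 1800 / 185.5 = 9.704 mol.
Electrons per atom = n(e⁻)/n(M) = 29.04 / 9.704 = 2.99 ≈ 3, so the ion is M³⁺.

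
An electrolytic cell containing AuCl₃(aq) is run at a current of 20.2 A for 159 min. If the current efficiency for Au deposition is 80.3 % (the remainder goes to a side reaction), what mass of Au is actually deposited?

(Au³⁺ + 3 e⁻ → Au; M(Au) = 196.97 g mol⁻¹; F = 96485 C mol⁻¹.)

105 g

Q = I·t = 20.20 × 9540.0 = 192700 C.
n(e⁻) = 192700/96485 = 1.997 mol; theoretically n(Au) = 1.997/3 = 0.6658 mol, m_theo = 131.1 g.
At 80.3 % efficiency, m_actual = 0.803 × 131.1 = 105 g.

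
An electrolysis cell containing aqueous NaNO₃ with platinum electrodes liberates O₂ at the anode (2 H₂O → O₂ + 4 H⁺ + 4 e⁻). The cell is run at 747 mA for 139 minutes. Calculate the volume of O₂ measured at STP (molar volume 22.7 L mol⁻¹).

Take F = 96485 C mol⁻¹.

0.366 L

Q = I·t = 0.7470 A × 8340.0 s = 6230 C.
n(e⁻) = Q/F = 6230 / 96485 = 0.06457 mol.
4 electrons are transferred per O₂ molecule, so n(O₂) = 0.06457 / 4 = 0.01614 mol.
V = n × V_m = 0.01614 × 22.7 = 0.366 L.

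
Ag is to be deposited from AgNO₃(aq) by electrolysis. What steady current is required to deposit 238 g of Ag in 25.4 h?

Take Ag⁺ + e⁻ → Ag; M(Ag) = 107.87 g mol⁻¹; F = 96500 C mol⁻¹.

2.33 A

n(Ag) = 238 / 107.87 = 2.206 mol.
n(e⁻) = 1 × 2.206 = 2.206 mol.
Q = n(e⁻)·F = 2.206 × 96500 = 212900 C.
I = Q/t = 212900 / 91440 s = 2.33 A.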